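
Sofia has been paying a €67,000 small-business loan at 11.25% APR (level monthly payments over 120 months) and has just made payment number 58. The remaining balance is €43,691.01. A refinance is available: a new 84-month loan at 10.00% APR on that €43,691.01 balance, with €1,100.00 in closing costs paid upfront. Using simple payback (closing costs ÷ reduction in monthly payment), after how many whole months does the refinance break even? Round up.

6 months

Current payment = 67,000 × 11.25%/12 / (1 − (1+0.0093750)^−120) = €932.43.
Refinanced payment = 43,691.01 × 0.0083333 / (1 − (1+0.0083333)^−84) = €725.32.
Monthly savings = €932.43 − €725.32 = €207.11.
Break-even = €1,100.00 / €207.11 = 5.31 → 6 months.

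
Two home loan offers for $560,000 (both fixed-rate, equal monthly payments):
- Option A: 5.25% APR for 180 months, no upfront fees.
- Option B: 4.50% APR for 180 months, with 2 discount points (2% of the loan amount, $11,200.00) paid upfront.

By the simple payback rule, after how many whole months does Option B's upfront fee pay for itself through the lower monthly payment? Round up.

Option A: monthly rate = 5.25%/12 = 0.0043750; payment = 560,000 × 0.0043750 / (1 − (1+0.0043750)^−180) = $4,501.72.
Option B: at 4.50% the monthly rate is 0.0037500, so the payment is 560,000 × 0.0037500 / (1 − 1.0037500^−180) = $4,283.96.
Monthly savings = $4,501.72 − $4,283.96 = $217.76.
Break-even = $11,200.00 / $217.76 = 51.43 → 52 months.

52 months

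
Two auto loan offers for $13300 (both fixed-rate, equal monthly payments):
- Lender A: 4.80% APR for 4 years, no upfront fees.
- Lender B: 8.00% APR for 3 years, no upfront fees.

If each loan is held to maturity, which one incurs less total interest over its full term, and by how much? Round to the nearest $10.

Lender A by $360

Lender A: at 4.80% the monthly rate is 0.0040000, so the payment is 13,300 × 0.0040000 / (1 − 1.0040000^−48) = $305.09.
Total interest on Lender A = 48 × $305.09 − $13,300 = $1,344.32.
Lender B: monthly rate = 8%/12 = 0.0066667; payment = 13,300 × 0.0066667 / (1 − (1+0.0066667)^−36) = $416.77.
Total interest on Lender B = 36 × $416.77 − $13,300 = $1,703.72.
Lender A is lower by $359.40.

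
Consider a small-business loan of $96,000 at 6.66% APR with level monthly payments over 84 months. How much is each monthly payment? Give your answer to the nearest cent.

Monthly rate = 6.66%/12 = 0.0055500; payment = 96,000 × 0.0055500 / (1 − (1+0.0055500)^−84) = $1,432.99.

$1,432.99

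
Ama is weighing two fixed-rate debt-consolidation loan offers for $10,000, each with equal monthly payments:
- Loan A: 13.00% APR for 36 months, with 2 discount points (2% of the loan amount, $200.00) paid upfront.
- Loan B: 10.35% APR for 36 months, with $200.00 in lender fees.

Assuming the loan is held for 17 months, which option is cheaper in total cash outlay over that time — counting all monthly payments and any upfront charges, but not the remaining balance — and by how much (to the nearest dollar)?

Loan A: at 13.00% the monthly rate is 0.0108333, so the payment is 10,000 × 0.0108333 / (1 − 1.0108333^−36) = $336.94.
Loan B: monthly rate = 10.35%/12 = 0.0086250; payment = 10,000 × 0.0086250 / (1 − (1+0.0086250)^−36) = $324.32.
Over 17 months: Loan A costs 17 × $336.94 + $200.00 = $5,927.98; Loan B costs 17 × $324.32 + $200.00 = $5,713.44.
Loan B is cheaper by $5,927.98 − $5,713.44 = $214.54.

Loan B by $215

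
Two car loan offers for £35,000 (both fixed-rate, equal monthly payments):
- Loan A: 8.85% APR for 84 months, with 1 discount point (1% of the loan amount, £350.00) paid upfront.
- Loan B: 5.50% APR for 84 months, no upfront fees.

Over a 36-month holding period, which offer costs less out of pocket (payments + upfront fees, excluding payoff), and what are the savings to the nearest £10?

Loan A: at 8.85% the monthly rate is 0.0073750, so the payment is 35,000 × 0.0073750 / (1 − 1.0073750^−84) = £560.46.
Loan B: monthly rate = 5.5%/12 = 0.0045833; payment = 35,000 × 0.0045833 / (1 − (1+0.0045833)^−84) = £502.95.
Over 36 months: Loan A costs 36 × £560.46 + £350.00 = £20,526.56; Loan B costs 36 × £502.95 = £18,106.20.
Loan B is cheaper by £20,526.56 − £18,106.20 = £2,420.36.

Loan B by £2,420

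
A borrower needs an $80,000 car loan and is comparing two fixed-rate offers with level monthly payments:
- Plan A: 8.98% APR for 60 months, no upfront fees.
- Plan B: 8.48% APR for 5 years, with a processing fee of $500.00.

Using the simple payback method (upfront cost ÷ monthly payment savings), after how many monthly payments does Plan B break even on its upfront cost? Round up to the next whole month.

26 months

Plan A: monthly rate = 8.98%/12 = 0.0074833; payment = 80,000 × 0.0074833 / (1 − (1+0.0074833)^−60) = $1,659.89.
Plan B: at 8.48% the monthly rate is 0.0070667, so the payment is 80,000 × 0.0070667 / (1 − 1.0070667^−60) = $1,640.55.
Monthly savings = $1,659.89 − $1,640.55 = $19.34.
Break-even = $500.00 / $19.34 = 25.85 → 26 months.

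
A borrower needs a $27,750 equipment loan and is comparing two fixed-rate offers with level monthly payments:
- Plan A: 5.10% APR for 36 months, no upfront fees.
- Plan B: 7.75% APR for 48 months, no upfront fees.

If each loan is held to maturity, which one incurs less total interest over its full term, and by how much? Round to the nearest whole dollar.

Plan A: at 5.10% the monthly rate is 0.0042500, so the payment is 27,750 × 0.0042500 / (1 − 1.0042500^−36) = $832.94.
Total interest on Plan A = 36 × $832.94 − $27,750 = $2,235.84.
Plan B: monthly rate = 7.75%/12 = 0.0064583; payment = 27,750 × 0.0064583 / (1 − (1+0.0064583)^−48) = $674.21.
Total interest on Plan B = 48 × $674.21 − $27,750 = $4,612.08.
Plan A is lower by $2,376.24.

Plan A by $2,376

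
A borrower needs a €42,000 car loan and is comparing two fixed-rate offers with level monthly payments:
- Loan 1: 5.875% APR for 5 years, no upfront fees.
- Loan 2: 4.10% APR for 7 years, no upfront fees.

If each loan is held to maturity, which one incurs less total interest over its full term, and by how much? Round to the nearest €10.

Loan 1: at 5.875% the monthly rate is 0.0048958, so the payment is 42,000 × 0.0048958 / (1 − 1.0048958^−60) = €809.54.
Total interest on Loan 1 = 60 × €809.54 − €42,000 = €6,572.40.
Loan 2: at 4.10% the monthly rate is 0.0034167, so the payment is 42,000 × 0.0034167 / (1 − 1.0034167^−84) = €576.03.
Total interest on Loan 2 = 84 × €576.03 − €42,000 = €6,386.52.
Loan 2 is lower by €185.88.

Loan 2 by €190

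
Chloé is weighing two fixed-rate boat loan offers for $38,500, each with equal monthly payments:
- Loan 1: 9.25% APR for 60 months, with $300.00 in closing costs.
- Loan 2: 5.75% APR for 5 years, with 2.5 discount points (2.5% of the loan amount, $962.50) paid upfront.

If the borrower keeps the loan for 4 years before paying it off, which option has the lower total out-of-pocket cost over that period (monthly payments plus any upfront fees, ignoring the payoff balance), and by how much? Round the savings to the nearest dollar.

Loan 1: monthly rate = 9.25%/12 = 0.0077083; payment = 38,500 × 0.0077083 / (1 − (1+0.0077083)^−60) = $803.88.
Loan 2: at 5.75% the monthly rate is 0.0047917, so the payment is 38,500 × 0.0047917 / (1 − 1.0047917^−60) = $739.85.
Over 48 months: Loan 1 costs 48 × $803.88 + $300.00 = $38,886.24; Loan 2 costs 48 × $739.85 + $962.50 = $36,475.30.
Loan 2 is cheaper by $38,886.24 − $36,475.30 = $2,410.94.

Loan 2 by $2,411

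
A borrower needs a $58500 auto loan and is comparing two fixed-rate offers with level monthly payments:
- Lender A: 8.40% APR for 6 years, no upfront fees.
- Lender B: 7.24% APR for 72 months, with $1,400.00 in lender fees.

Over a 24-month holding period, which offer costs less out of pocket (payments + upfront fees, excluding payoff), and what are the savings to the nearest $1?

Lender A by $607

Lender A: monthly rate = 8.4%/12 = 0.0070000; payment = 58,500 × 0.0070000 / (1 − (1+0.0070000)^−72) = $1,037.16.
Lender B: at 7.24% the monthly rate is 0.0060333, so the payment is 58,500 × 0.0060333 / (1 − 1.0060333^−72) = $1,004.12.
Over 24 months: Lender A costs 24 × $1,037.16 = $24,891.84; Lender B costs 24 × $1,004.12 + $1,400.00 = $25,498.88.
Lender A is cheaper by $25,498.88 − $24,891.84 = $607.04.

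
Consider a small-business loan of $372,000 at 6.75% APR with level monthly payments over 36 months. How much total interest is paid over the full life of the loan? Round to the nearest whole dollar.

$39,977

At 6.75% the monthly rate is 0.0056250, so the payment is 372,000 × 0.0056250 / (1 − 1.0056250^−36) = $11,443.81.
Total paid = 36 × $11,443.81 = $411,977.16; interest = $411,977.16 − $372,000 = $39,977.16.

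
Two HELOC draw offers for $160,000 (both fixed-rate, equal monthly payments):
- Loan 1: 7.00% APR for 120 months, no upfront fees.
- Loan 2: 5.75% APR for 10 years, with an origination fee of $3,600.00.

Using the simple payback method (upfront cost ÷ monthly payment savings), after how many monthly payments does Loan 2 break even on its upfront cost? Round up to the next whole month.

Loan 1: at 7.00% the monthly rate is 0.0058333, so the payment is 160,000 × 0.0058333 / (1 − 1.0058333^−120) = $1,857.74.
Loan 2: at 5.75% the monthly rate is 0.0047917, so the payment is 160,000 × 0.0047917 / (1 − 1.0047917^−120) = $1,756.31.
Monthly savings = $1,857.74 − $1,756.31 = $101.43.
Break-even = $3,600.00 / $101.43 = 35.49 → 36 months.

36 months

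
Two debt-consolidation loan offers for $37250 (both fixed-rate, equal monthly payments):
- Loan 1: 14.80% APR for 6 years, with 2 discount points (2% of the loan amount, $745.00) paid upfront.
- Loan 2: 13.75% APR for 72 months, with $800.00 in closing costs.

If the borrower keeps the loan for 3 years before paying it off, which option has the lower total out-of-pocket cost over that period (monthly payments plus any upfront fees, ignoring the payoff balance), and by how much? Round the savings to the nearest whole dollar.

Loan 1: at 14.80% the monthly rate is 0.0123333, so the payment is 37,250 × 0.0123333 / (1 − 1.0123333^−72) = $783.61.
Loan 2: at 13.75% the monthly rate is 0.0114583, so the payment is 37,250 × 0.0114583 / (1 − 1.0114583^−72) = $762.59.
Over 36 months: Loan 1 costs 36 × $783.61 + $745.00 = $28,954.96; Loan 2 costs 36 × $762.59 + $800.00 = $28,253.24.
Loan 2 is cheaper by $28,954.96 − $28,253.24 = $701.72.

Loan 2 by $702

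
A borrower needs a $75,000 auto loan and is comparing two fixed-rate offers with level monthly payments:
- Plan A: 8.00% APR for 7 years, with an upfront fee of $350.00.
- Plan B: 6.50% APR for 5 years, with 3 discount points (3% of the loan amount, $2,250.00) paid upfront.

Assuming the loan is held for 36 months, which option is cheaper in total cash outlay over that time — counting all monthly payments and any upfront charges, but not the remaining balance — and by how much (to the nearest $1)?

Plan A: at 8.00% the monthly rate is 0.0066667, so the payment is 75,000 × 0.0066667 / (1 − 1.0066667^−84) = $1,168.97.
Plan B: monthly rate = 6.5%/12 = 0.0054167; payment = 75,000 × 0.0054167 / (1 − (1+0.0054167)^−60) = $1,467.46.
Over 36 months: Plan A costs 36 × $1,168.97 + $350.00 = $42,432.92; Plan B costs 36 × $1,467.46 + $2,250.00 = $55,078.56.
Plan A is cheaper by $55,078.56 − $42,432.92 = $12,645.64.

Plan A by $12,646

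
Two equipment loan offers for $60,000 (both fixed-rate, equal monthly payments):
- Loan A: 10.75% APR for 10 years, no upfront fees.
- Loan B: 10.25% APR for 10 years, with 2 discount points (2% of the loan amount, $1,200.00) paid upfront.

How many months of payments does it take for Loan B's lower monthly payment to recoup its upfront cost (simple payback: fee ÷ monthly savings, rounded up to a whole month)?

72 months

Loan A: monthly rate = 10.75%/12 = 0.0089583; payment = 60,000 × 0.0089583 / (1 − (1+0.0089583)^−120) = $818.03.
Loan B: monthly rate = 10.25%/12 = 0.0085417; payment = 60,000 × 0.0085417 / (1 − (1+0.0085417)^−120) = $801.23.
Monthly savings = $818.03 − $801.23 = $16.80.
Break-even = $1,200.00 / $16.80 = 71.43 → 72 months.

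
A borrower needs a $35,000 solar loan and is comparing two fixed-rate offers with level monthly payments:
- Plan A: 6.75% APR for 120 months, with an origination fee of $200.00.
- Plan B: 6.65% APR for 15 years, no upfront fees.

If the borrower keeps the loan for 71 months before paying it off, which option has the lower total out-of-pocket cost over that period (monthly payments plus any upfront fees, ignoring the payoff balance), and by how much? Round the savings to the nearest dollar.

Plan B by $6,881

Plan A: at 6.75% the monthly rate is 0.0056250, so the payment is 35,000 × 0.0056250 / (1 − 1.0056250^−120) = $401.88.
Plan B: monthly rate = 6.65%/12 = 0.0055417; payment = 35,000 × 0.0055417 / (1 − (1+0.0055417)^−180) = $307.78.
Over 71 months: Plan A costs 71 × $401.88 + $200.00 = $28,733.48; Plan B costs 71 × $307.78 = $21,852.38.
Plan B is cheaper by $28,733.48 − $21,852.38 = $6,881.10.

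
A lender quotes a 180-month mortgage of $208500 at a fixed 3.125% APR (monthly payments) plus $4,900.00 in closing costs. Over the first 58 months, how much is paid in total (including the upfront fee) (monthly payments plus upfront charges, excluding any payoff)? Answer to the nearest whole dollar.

At 3.125% the monthly rate is 0.0026042, so the payment is 208,500 × 0.0026042 / (1 − 1.0026042^−180) = $1,452.43.
Total outlay = 58 × $1,452.43 + $4,900.00 = $89,140.94.

$89,141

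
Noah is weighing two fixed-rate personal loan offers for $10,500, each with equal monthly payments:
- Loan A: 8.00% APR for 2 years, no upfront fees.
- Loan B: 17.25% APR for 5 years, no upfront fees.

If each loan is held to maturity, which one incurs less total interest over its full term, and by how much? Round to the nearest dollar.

Loan A by $4,345

Loan A: monthly rate = 8%/12 = 0.0066667; payment = 10,500 × 0.0066667 / (1 − (1+0.0066667)^−24) = $474.89.
Total interest on Loan A = 24 × $474.89 − $10,500 = $897.36.
Loan B: at 17.25% the monthly rate is 0.0143750, so the payment is 10,500 × 0.0143750 / (1 − 1.0143750^−60) = $262.37.
Total interest on Loan B = 60 × $262.37 − $10,500 = $5,242.20.
Loan A is lower by $4,344.84.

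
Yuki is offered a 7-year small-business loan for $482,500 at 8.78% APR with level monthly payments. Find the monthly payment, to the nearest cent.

At 8.78% the monthly rate is 0.0073167, so the payment is 482,500 × 0.0073167 / (1 − 1.0073167^−84) = $7,709.22.

$7,709.22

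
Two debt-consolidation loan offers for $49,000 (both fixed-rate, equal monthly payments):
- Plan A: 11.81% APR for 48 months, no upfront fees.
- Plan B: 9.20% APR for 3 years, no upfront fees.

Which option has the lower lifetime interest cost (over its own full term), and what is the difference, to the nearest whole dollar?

Plan A: at 11.81% the monthly rate is 0.0098417, so the payment is 49,000 × 0.0098417 / (1 − 1.0098417^−48) = $1,285.79.
Total interest on Plan A = 48 × $1,285.79 − $49,000 = $12,717.92.
Plan B: at 9.20% the monthly rate is 0.0076667, so the payment is 49,000 × 0.0076667 / (1 − 1.0076667^−36) = $1,562.75.
Total interest on Plan B = 36 × $1,562.75 − $49,000 = $7,259.00.
Plan B is lower by $5,458.92.

Plan B by $5,459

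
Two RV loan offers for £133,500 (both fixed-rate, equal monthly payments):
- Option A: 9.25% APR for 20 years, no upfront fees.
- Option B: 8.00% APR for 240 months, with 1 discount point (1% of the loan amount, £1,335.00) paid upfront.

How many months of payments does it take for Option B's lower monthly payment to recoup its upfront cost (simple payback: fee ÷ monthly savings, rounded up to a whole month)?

Option A: monthly rate = 9.25%/12 = 0.0077083; payment = 133,500 × 0.0077083 / (1 − (1+0.0077083)^−240) = £1,222.68.
Option B: at 8.00% the monthly rate is 0.0066667, so the payment is 133,500 × 0.0066667 / (1 − 1.0066667^−240) = £1,116.65.
Monthly savings = £1,222.68 − £1,116.65 = £106.03.
Break-even = £1,335.00 / £106.03 = 12.59 → 13 months.

13 months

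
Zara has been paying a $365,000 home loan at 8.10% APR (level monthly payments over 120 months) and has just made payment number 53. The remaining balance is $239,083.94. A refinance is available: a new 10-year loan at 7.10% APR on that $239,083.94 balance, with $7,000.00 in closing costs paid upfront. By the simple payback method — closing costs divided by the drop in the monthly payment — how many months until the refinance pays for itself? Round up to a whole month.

5 months

Current payment = 365,000 × 8.1%/12 / (1 − (1+0.0067500)^−120) = $4,447.77.
Refinanced payment = 239,083.94 × 0.0059167 / (1 − (1+0.0059167)^−120) = $2,788.31.
Monthly savings = $4,447.77 − $2,788.31 = $1,659.46.
Break-even = $7,000.00 / $1,659.46 = 4.22 → 5 months.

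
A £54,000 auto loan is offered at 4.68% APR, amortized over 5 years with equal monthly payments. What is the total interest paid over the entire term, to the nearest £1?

£6,669

At 4.68% the monthly rate is 0.0039000, so the payment is 54,000 × 0.0039000 / (1 − 1.0039000^−60) = £1,011.15.
Total paid = 60 × £1,011.15 = £60,669.00; interest = £60,669.00 − £54,000 = £6,669.00.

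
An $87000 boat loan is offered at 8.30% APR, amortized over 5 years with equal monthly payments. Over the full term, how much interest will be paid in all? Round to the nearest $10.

Monthly rate = 8.3%/12 = 0.0069167; payment = 87,000 × 0.0069167 / (1 − (1+0.0069167)^−60) = $1,776.56.
Total paid = 60 × $1,776.56 = $106,593.60; interest = $106,593.60 − $87,000 = $19,593.60.

$19,590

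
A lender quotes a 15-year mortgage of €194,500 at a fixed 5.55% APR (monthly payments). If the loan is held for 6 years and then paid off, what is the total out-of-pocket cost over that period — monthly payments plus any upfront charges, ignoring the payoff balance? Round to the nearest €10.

€114,800

At 5.55% the monthly rate is 0.0046250, so the payment is 194,500 × 0.0046250 / (1 − 1.0046250^−180) = €1,594.39.
Total outlay = 72 × €1,594.39 = €114,796.08.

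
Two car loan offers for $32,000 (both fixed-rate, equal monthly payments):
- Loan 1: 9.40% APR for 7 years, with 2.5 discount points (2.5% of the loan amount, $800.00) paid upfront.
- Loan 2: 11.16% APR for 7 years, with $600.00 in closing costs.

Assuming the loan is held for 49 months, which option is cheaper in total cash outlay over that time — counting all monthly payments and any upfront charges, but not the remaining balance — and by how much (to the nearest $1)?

Loan 1: at 9.40% the monthly rate is 0.0078333, so the payment is 32,000 × 0.0078333 / (1 − 1.0078333^−84) = $521.37.
Loan 2: at 11.16% the monthly rate is 0.0093000, so the payment is 32,000 × 0.0093000 / (1 − 1.0093000^−84) = $550.61.
Over 49 months: Loan 1 costs 49 × $521.37 + $800.00 = $26,347.13; Loan 2 costs 49 × $550.61 + $600.00 = $27,579.89.
Loan 1 is cheaper by $27,579.89 − $26,347.13 = $1,232.76.

Loan 1 by $1,233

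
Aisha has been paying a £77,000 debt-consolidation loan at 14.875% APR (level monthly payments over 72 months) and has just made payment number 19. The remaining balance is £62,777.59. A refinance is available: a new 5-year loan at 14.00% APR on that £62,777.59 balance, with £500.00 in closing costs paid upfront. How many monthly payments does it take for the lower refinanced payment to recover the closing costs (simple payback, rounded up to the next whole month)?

4 months

Current payment = 77,000 × 14.875%/12 / (1 − (1+0.0123958)^−72) = £1,622.94.
Refinanced payment = 62,777.59 × 0.0116667 / (1 − (1+0.0116667)^−60) = £1,460.72.
Monthly savings = £1,622.94 − £1,460.72 = £162.22.
Break-even = £500.00 / £162.22 = 3.08 → 4 months.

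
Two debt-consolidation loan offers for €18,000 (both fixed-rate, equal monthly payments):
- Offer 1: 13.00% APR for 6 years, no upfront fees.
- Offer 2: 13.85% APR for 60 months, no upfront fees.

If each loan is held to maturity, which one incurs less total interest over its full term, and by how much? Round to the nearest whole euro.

Offer 1: at 13.00% the monthly rate is 0.0108333, so the payment is 18,000 × 0.0108333 / (1 − 1.0108333^−72) = €361.33.
Total interest on Offer 1 = 72 × €361.33 − €18,000 = €8,015.76.
Offer 2: monthly rate = 13.85%/12 = 0.0115417; payment = 18,000 × 0.0115417 / (1 − (1+0.0115417)^−60) = €417.43.
Total interest on Offer 2 = 60 × €417.43 − €18,000 = €7,045.80.
Offer 2 is lower by €969.96.

Offer 2 by €970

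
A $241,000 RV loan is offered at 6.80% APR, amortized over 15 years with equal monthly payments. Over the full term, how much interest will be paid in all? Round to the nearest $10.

Monthly rate = 6.8%/12 = 0.0056667; payment = 241,000 × 0.0056667 / (1 − (1+0.0056667)^−180) = $2,139.32.
Total paid = 180 × $2,139.32 = $385,077.60; interest = $385,077.60 − $241,000 = $144,077.60.

$144,080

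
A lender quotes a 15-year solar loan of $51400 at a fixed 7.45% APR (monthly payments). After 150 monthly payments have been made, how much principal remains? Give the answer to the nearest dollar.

With monthly rate i = 7.45%/12 = 0.0062083, the balance after k of n payments is P · [(1+i)^n − (1+i)^k] / [(1+i)^n − 1].
(1+0.0062083)^180 = 3.04665840 and (1+0.0062083)^150 = 2.53038421, so the balance is 51,400 × (3.04665840 − 2.53038421) / (3.04665840 − 1) = $12,965.77.

$12,966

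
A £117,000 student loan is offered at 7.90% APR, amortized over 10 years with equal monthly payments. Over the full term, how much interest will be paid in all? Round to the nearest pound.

Monthly rate = 7.9%/12 = 0.0065833; payment = 117,000 × 0.0065833 / (1 − (1+0.0065833)^−120) = £1,413.36.
Total paid = 120 × £1,413.36 = £169,603.20; interest = £169,603.20 − £117,000 = £52,603.20.

£52,603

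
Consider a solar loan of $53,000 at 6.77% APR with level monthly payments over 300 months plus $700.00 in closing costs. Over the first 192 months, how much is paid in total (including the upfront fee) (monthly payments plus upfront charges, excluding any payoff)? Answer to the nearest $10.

At 6.77% the monthly rate is 0.0056417, so the payment is 53,000 × 0.0056417 / (1 − 1.0056417^−300) = $366.85.
Total outlay = 192 × $366.85 + $700.00 = $71,135.20.

$71,140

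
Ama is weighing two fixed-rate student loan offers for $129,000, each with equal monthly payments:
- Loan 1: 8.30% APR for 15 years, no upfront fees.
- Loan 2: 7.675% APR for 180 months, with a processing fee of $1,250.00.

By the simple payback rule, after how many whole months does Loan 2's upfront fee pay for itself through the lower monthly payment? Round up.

27 months

Loan 1: monthly rate = 8.3%/12 = 0.0069167; payment = 129,000 × 0.0069167 / (1 − (1+0.0069167)^−180) = $1,255.24.
Loan 2: monthly rate = 7.675%/12 = 0.0063958; payment = 129,000 × 0.0063958 / (1 − (1+0.0063958)^−180) = $1,208.71.
Monthly savings = $1,255.24 − $1,208.71 = $46.53.
Break-even = $1,250.00 / $46.53 = 26.86 → 27 months.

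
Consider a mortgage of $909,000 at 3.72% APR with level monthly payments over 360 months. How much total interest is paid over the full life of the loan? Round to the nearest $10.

$600,930

At 3.72% the monthly rate is 0.0031000, so the payment is 909,000 × 0.0031000 / (1 − 1.0031000^−360) = $4,194.26.
Total paid = 360 × $4,194.26 = $1,509,933.60; interest = $1,509,933.60 − $909,000 = $600,933.60.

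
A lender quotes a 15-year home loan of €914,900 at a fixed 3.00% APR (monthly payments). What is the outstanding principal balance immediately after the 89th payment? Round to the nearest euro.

€513,668

With monthly rate i = 3%/12 = 0.0025000, the balance after k of n payments is P · [(1+i)^n − (1+i)^k] / [(1+i)^n − 1].
(1+0.0025000)^180 = 1.56743172 and (1+0.0025000)^89 = 1.24884901, so the balance is 914,900 × (1.56743172 − 1.24884901) / (1.56743172 − 1) = €513,667.65.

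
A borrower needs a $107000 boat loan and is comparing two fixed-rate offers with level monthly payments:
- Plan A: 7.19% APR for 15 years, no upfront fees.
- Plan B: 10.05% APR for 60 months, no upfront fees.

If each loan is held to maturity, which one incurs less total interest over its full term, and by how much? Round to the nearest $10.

Plan B by $38,600

Plan A: monthly rate = 7.19%/12 = 0.0059917; payment = 107,000 × 0.0059917 / (1 − (1+0.0059917)^−180) = $973.15.
Total interest on Plan A = 180 × $973.15 − $107,000 = $68,167.00.
Plan B: at 10.05% the monthly rate is 0.0083750, so the payment is 107,000 × 0.0083750 / (1 − 1.0083750^−60) = $2,276.07.
Total interest on Plan B = 60 × $2,276.07 − $107,000 = $29,564.20.
Plan B is lower by $38,602.80.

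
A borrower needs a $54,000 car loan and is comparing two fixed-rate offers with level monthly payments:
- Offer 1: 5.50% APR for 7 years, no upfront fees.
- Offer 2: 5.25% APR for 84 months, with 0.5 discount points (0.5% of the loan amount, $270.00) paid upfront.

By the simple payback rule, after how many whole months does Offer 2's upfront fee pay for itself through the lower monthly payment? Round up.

Offer 1: at 5.50% the monthly rate is 0.0045833, so the payment is 54,000 × 0.0045833 / (1 − 1.0045833^−84) = $775.98.
Offer 2: at 5.25% the monthly rate is 0.0043750, so the payment is 54,000 × 0.0043750 / (1 − 1.0043750^−84) = $769.59.
Monthly savings = $775.98 − $769.59 = $6.39.
Break-even = $270.00 / $6.39 = 42.25 → 43 months.

43 months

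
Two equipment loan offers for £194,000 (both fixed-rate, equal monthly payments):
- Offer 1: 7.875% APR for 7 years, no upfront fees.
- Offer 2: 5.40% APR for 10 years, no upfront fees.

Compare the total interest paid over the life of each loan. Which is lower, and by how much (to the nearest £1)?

Offer 1: monthly rate = 7.875%/12 = 0.0065625; payment = 194,000 × 0.0065625 / (1 − (1+0.0065625)^−84) = £3,011.66.
Total interest on Offer 1 = 84 × £3,011.66 − £194,000 = £58,979.44.
Offer 2: at 5.40% the monthly rate is 0.0045000, so the payment is 194,000 × 0.0045000 / (1 − 1.0045000^−120) = £2,095.81.
Total interest on Offer 2 = 120 × £2,095.81 − £194,000 = £57,497.20.
Offer 2 is lower by £1,482.24.

Offer 2 by £1,482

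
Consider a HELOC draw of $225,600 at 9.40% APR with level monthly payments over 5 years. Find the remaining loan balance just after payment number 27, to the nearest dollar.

With monthly rate i = 9.4%/12 = 0.0078333, the balance after k of n payments is P · [(1+i)^n − (1+i)^k] / [(1+i)^n − 1].
(1+0.0078333)^60 = 1.59706684 and (1+0.0078333)^27 = 1.23451222, so the balance is 225,600 × (1.59706684 − 1.23451222) / (1.59706684 − 1) = $136,990.23.

$136,990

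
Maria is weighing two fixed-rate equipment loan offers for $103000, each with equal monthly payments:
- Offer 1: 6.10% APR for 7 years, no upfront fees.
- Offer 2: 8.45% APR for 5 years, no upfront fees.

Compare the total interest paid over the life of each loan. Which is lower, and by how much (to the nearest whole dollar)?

Offer 2 by $165

Offer 1: monthly rate = 6.1%/12 = 0.0050833; payment = 103,000 × 0.0050833 / (1 − (1+0.0050833)^−84) = $1,509.62.
Total interest on Offer 1 = 84 × $1,509.62 − $103,000 = $23,808.08.
Offer 2: at 8.45% the monthly rate is 0.0070417, so the payment is 103,000 × 0.0070417 / (1 − 1.0070417^−60) = $2,110.72.
Total interest on Offer 2 = 60 × $2,110.72 − $103,000 = $23,643.20.
Offer 2 is lower by $164.88.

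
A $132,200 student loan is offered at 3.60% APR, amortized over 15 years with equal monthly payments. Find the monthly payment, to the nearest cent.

$951.58

Monthly rate = 3.6%/12 = 0.0030000; payment = 132,200 × 0.0030000 / (1 − (1+0.0030000)^−180) = $951.58.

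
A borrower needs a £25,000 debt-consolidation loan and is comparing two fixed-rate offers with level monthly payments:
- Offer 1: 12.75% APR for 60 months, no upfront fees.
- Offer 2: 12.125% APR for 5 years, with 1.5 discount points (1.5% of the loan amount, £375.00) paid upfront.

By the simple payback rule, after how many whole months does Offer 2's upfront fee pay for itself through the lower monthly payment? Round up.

48 months

Offer 1: monthly rate = 12.75%/12 = 0.0106250; payment = 25,000 × 0.0106250 / (1 − (1+0.0106250)^−60) = £565.63.
Offer 2: at 12.125% the monthly rate is 0.0101042, so the payment is 25,000 × 0.0101042 / (1 − 1.0101042^−60) = £557.69.
Monthly savings = £565.63 − £557.69 = £7.94.
Break-even = £375.00 / £7.94 = 47.23 → 48 months.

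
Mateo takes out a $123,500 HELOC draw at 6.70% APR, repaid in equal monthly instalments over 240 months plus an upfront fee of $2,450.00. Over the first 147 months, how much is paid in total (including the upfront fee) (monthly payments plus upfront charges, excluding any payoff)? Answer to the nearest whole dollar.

Monthly rate = 6.7%/12 = 0.0055833; payment = 123,500 × 0.0055833 / (1 − (1+0.0055833)^−240) = $935.38.
Total outlay = 147 × $935.38 + $2,450.00 = $139,950.86.

$139,951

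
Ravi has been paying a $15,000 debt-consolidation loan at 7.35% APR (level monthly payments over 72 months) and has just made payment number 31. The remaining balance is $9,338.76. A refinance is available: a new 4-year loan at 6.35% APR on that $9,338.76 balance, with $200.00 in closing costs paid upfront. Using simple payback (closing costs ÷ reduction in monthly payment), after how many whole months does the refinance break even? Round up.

6 months

Current payment = 15,000 × 7.35%/12 / (1 − (1+0.0061250)^−72) = $258.26.
Refinanced payment = 9,338.76 × 0.0052917 / (1 − (1+0.0052917)^−48) = $220.82.
Monthly savings = $258.26 − $220.82 = $37.44.
Break-even = $200.00 / $37.44 = 5.34 → 6 months.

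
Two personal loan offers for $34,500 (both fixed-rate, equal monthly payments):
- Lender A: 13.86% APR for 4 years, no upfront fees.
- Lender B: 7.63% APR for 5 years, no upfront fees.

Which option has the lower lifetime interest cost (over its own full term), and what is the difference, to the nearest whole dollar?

Lender A: at 13.86% the monthly rate is 0.0115500, so the payment is 34,500 × 0.0115500 / (1 − 1.0115500^−48) = $940.34.
Total interest on Lender A = 48 × $940.34 − $34,500 = $10,636.32.
Lender B: at 7.63% the monthly rate is 0.0063583, so the payment is 34,500 × 0.0063583 / (1 − 1.0063583^−60) = $693.44.
Total interest on Lender B = 60 × $693.44 − $34,500 = $7,106.40.
Lender B is lower by $3,529.92.

Lender B by $3,530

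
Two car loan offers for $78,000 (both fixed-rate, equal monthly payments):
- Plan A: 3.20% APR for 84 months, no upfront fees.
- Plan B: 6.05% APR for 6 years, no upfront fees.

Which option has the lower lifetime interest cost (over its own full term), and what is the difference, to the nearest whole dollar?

Plan A: at 3.20% the monthly rate is 0.0026667, so the payment is 78,000 × 0.0026667 / (1 − 1.0026667^−84) = $1,037.68.
Total interest on Plan A = 84 × $1,037.68 − $78,000 = $9,165.12.
Plan B: monthly rate = 6.05%/12 = 0.0050417; payment = 78,000 × 0.0050417 / (1 − (1+0.0050417)^−72) = $1,294.53.
Total interest on Plan B = 72 × $1,294.53 − $78,000 = $15,206.16.
Plan A is lower by $6,041.04.

Plan A by $6,041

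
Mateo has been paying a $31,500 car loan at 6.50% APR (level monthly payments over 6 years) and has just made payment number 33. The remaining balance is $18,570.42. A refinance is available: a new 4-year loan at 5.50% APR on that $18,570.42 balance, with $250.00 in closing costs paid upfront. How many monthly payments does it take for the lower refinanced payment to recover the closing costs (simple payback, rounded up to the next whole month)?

3 months

Current payment = 31,500 × 6.5%/12 / (1 − (1+0.0054167)^−72) = $529.51.
Refinanced payment = 18,570.42 × 0.0045833 / (1 − (1+0.0045833)^−48) = $431.88.
Monthly savings = $529.51 − $431.88 = $97.63.
Break-even = $250.00 / $97.63 = 2.56 → 3 months.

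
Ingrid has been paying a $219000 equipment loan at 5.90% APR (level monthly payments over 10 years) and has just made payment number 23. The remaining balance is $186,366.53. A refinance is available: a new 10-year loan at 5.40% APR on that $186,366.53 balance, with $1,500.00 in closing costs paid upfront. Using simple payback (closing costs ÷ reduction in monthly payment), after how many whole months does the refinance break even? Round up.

4 months

Current payment = 219,000 × 5.9%/12 / (1 − (1+0.0049167)^−120) = $2,420.37.
Refinanced payment = 186,366.53 × 0.0045000 / (1 − (1+0.0045000)^−120) = $2,013.34.
Monthly savings = $2,420.37 − $2,013.34 = $407.03.
Break-even = $1,500.00 / $407.03 = 3.69 → 4 months.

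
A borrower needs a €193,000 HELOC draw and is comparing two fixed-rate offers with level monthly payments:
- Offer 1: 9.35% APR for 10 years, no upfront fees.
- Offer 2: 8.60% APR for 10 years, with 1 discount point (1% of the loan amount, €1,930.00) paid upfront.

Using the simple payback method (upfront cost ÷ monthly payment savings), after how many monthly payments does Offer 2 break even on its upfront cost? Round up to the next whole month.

25 months

Offer 1: at 9.35% the monthly rate is 0.0077917, so the payment is 193,000 × 0.0077917 / (1 − 1.0077917^−120) = €2,481.55.
Offer 2: at 8.60% the monthly rate is 0.0071667, so the payment is 193,000 × 0.0071667 / (1 − 1.0071667^−120) = €2,403.26.
Monthly savings = €2,481.55 − €2,403.26 = €78.29.
Break-even = €1,930.00 / €78.29 = 24.65 → 25 months.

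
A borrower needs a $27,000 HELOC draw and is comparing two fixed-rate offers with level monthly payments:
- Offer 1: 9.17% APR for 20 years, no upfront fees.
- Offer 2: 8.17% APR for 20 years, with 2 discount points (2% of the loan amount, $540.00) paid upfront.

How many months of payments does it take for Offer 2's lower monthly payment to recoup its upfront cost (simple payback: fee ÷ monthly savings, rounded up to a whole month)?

Offer 1: monthly rate = 9.17%/12 = 0.0076417; payment = 27,000 × 0.0076417 / (1 − (1+0.0076417)^−240) = $245.89.
Offer 2: at 8.17% the monthly rate is 0.0068083, so the payment is 27,000 × 0.0068083 / (1 − 1.0068083^−240) = $228.70.
Monthly savings = $245.89 − $228.70 = $17.19.
Break-even = $540.00 / $17.19 = 31.41 → 32 months.

32 months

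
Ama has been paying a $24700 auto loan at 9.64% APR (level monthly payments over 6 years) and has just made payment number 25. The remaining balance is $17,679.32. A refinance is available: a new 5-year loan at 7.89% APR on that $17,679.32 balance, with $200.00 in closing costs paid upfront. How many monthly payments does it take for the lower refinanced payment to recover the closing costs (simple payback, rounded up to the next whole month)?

3 months

Current payment = 24,700 × 9.64%/12 / (1 − (1+0.0080333)^−72) = $453.12.
Refinanced payment = 17,679.32 × 0.0065750 / (1 − (1+0.0065750)^−60) = $357.54.
Monthly savings = $453.12 − $357.54 = $95.58.
Break-even = $200.00 / $95.58 = 2.09 → 3 months.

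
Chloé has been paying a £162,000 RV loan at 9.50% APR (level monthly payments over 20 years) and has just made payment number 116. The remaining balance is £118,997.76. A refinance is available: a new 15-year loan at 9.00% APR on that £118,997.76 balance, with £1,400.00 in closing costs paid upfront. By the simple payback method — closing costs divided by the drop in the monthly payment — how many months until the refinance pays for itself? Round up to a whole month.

Current payment = 162,000 × 9.5%/12 / (1 − (1+0.0079167)^−240) = £1,510.05.
Refinanced payment = 118,997.76 × 0.0075000 / (1 − (1+0.0075000)^−180) = £1,206.95.
Monthly savings = £1,510.05 − £1,206.95 = £303.10.
Break-even = £1,400.00 / £303.10 = 4.62 → 5 months.

5 months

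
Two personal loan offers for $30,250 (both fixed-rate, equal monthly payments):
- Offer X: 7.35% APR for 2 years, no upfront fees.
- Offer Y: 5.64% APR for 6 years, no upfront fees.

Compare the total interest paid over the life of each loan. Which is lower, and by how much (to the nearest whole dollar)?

Offer X by $3,107

Offer X: monthly rate = 7.35%/12 = 0.0061250; payment = 30,250 × 0.0061250 / (1 − (1+0.0061250)^−24) = $1,359.18.
Total interest on Offer X = 24 × $1,359.18 − $30,250 = $2,370.32.
Offer Y: at 5.64% the monthly rate is 0.0047000, so the payment is 30,250 × 0.0047000 / (1 − 1.0047000^−72) = $496.21.
Total interest on Offer Y = 72 × $496.21 − $30,250 = $5,477.12.
Offer X is lower by $3,106.80.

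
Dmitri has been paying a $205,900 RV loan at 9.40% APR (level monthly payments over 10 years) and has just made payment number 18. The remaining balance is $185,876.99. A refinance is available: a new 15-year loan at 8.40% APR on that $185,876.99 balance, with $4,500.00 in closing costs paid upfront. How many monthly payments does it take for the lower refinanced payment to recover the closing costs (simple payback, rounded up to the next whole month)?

Current payment = 205,900 × 9.4%/12 / (1 − (1+0.0078333)^−120) = $2,653.04.
Refinanced payment = 185,876.99 × 0.0070000 / (1 − (1+0.0070000)^−180) = $1,819.53.
Monthly savings = $2,653.04 − $1,819.53 = $833.51.
Break-even = $4,500.00 / $833.51 = 5.40 → 6 months.

6 months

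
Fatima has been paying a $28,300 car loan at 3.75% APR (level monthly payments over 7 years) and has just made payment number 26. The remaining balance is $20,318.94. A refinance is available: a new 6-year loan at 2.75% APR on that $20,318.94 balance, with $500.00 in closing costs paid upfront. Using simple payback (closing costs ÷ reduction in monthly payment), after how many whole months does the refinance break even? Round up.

7 months

Current payment = 28,300 × 3.75%/12 / (1 − (1+0.0031250)^−84) = $383.58.
Refinanced payment = 20,318.94 × 0.0022917 / (1 − (1+0.0022917)^−72) = $306.45.
Monthly savings = $383.58 − $306.45 = $77.13.
Break-even = $500.00 / $77.13 = 6.48 → 7 months.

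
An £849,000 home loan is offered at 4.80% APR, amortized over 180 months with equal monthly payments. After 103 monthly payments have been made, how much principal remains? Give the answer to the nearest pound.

£438,346

With monthly rate i = 4.8%/12 = 0.0040000, the balance after k of n payments is P · [(1+i)^n − (1+i)^k] / [(1+i)^n − 1].
(1+0.0040000)^180 = 2.05148481 and (1+0.0040000)^103 = 1.50859415, so the balance is 849,000 × (2.05148481 − 1.50859415) / (2.05148481 − 1) = £438,346.01.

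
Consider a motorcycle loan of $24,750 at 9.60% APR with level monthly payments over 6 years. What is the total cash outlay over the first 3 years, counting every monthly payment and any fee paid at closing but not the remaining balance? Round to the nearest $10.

$16,330

Monthly rate = 9.6%/12 = 0.0080000; payment = 24,750 × 0.0080000 / (1 − (1+0.0080000)^−72) = $453.54.
Total outlay = 36 × $453.54 = $16,327.44.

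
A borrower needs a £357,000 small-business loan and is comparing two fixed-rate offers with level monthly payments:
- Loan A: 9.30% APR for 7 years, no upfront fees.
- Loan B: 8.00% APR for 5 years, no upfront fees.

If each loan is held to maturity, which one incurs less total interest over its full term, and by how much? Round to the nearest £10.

Loan B by £52,740

Loan A: monthly rate = 9.3%/12 = 0.0077500; payment = 357,000 × 0.0077500 / (1 − (1+0.0077500)^−84) = £5,798.30.
Total interest on Loan A = 84 × £5,798.30 − £357,000 = £130,057.20.
Loan B: at 8.00% the monthly rate is 0.0066667, so the payment is 357,000 × 0.0066667 / (1 − 1.0066667^−60) = £7,238.67.
Total interest on Loan B = 60 × £7,238.67 − £357,000 = £77,320.20.
Loan B is lower by £52,737.00.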